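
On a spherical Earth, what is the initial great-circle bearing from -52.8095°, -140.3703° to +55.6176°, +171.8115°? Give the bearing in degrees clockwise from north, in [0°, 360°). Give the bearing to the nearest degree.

332°

Δλ = 171.8115 − -140.3703 = 312.1818°; wrapped into (−180°, 180°]: -47.8182°.
θ = atan2( sin Δλ · cos φ₂ , cos φ₁ · sin φ₂ − sin φ₁ · cos φ₂ · cos Δλ )
  = atan2(-0.41846, 0.80094) = -27.586° → normalised to [0°, 360°): 332.414°.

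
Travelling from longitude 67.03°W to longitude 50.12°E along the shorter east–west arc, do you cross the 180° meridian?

No

Signed shortest Δλ = ((50.12 − -67.03 + 180) mod 360) − 180 = 117.15°.
Going east by 117.15° from -67.03° reaches +50.12° without touching 180°.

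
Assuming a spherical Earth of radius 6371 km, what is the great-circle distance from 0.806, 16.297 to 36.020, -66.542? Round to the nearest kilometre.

9311 km

Δλ = -66.542 − 16.297 = -82.839°.
Δφ = 36.020 − 0.806 = 35.214°.
a = sin²(Δφ/2) + cos φ₁ · cos φ₂ · sin²(Δλ/2) = 0.445456.
c = 2·atan2(√a, √(1−a)) = 1.46149 rad → d = 6371·c ≈ 9311.16 km.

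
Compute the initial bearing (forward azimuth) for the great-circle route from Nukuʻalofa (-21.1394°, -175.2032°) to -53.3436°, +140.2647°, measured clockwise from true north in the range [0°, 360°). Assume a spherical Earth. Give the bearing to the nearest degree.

Δλ = 140.2647 − -175.2032 = 315.4679°; wrapped into (−180°, 180°]: -44.5321°.
θ = atan2( sin Δλ · cos φ₂ , cos φ₁ · sin φ₂ − sin φ₁ · cos φ₂ · cos Δλ )
  = atan2(-0.41869, -0.59476) = -144.856° → normalised to [0°, 360°): 215.144°.

215°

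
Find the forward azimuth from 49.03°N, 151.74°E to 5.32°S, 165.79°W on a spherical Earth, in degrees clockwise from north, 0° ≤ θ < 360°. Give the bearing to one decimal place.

Δλ = -165.79 − 151.74 = -317.53°; wrapped into (−180°, 180°]: 42.47°.
θ = atan2( sin Δλ · cos φ₂ , cos φ₁ · sin φ₂ − sin φ₁ · cos φ₂ · cos Δλ )
  = atan2(0.67230, -0.61534) = 132.467° → normalised to [0°, 360°): 132.467°.

132.5°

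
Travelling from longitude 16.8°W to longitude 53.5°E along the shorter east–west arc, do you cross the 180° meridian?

Signed shortest Δλ = ((53.5 − -16.8 + 180) mod 360) − 180 = 70.3°.
Going east by 70.3° from -16.8° reaches +53.5° without touching 180°.

No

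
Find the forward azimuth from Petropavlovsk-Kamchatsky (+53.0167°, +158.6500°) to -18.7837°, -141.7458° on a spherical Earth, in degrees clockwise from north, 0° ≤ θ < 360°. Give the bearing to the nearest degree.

Δλ = -141.7458 − 158.6500 = -300.3958°; wrapped into (−180°, 180°]: 59.6042°.
θ = atan2( sin Δλ · cos φ₂ , cos φ₁ · sin φ₂ − sin φ₁ · cos φ₂ · cos Δλ )
  = atan2(0.81661, -0.57636) = 125.214° → normalised to [0°, 360°): 125.214°.

125°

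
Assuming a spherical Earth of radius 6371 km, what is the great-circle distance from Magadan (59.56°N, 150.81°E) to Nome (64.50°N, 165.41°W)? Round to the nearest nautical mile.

1241 nmi

Δλ = -165.41 − 150.81 = -316.22°; wrapped into (−180°, 180°]: 43.78°.
Δφ = 64.50 − 59.56 = 4.94°.
a = sin²(Δφ/2) + cos φ₁ · cos φ₂ · sin²(Δλ/2) = 0.032175.
c = 2·atan2(√a, √(1−a)) = 0.36070 rad → d = 6371·c ≈ 2298.01 km ≈ 1240.83 nmi.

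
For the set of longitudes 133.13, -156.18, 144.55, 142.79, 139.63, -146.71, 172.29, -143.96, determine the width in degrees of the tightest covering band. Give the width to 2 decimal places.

82.91°

Sort the longitudes: -156.18°, -146.71°, -143.96°, +133.13°, +139.63°, +142.79°, +144.55°, +172.29°.
Eastward gaps between consecutive values (wrapping around): 9.47°, 2.75°, 277.09°, 6.50°, 3.16°, 1.76°, 27.74°, 31.53°.
Largest gap = 277.09° ⇒ minimal covering band is its complement: 360° − 277.09° = 82.91°.
Band runs from +133.13° eastward to -143.96°, crossing the antimeridian.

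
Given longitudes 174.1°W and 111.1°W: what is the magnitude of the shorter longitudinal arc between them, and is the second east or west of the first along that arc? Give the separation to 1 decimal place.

Raw difference: -111.1 − -174.1 = 63.0°.
Normalise into (−180°, 180°]: 63.0° stays 63.0°.
Positive ⇒ the second point lies to the east; separation 63.0°.

63.0° east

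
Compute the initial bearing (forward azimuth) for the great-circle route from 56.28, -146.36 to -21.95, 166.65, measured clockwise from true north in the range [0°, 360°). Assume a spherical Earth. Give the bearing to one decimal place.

222.7°

Δλ = 166.65 − -146.36 = 313.01°; wrapped into (−180°, 180°]: -46.99°.
θ = atan2( sin Δλ · cos φ₂ , cos φ₁ · sin φ₂ − sin φ₁ · cos φ₂ · cos Δλ )
  = atan2(-0.67823, -0.73375) = -137.252° → normalised to [0°, 360°): 222.748°.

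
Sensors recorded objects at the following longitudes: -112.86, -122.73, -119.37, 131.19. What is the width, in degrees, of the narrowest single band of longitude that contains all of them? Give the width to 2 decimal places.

Sort the longitudes: -122.73°, -119.37°, -112.86°, +131.19°.
Eastward gaps between consecutive values (wrapping around): 3.36°, 6.51°, 244.05°, 106.08°.
Largest gap = 244.05° ⇒ minimal covering band is its complement: 360° − 244.05° = 115.95°.
Band runs from +131.19° eastward to -112.86°, crossing the antimeridian.

115.95°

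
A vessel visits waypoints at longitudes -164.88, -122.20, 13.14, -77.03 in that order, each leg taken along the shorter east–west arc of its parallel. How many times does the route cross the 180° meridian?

Leg 1: -164.88° → -122.20°, shortest Δλ = 42.68° (east) — does not cross 180°.
Leg 2: -122.20° → +13.14°, shortest Δλ = 135.34° (east) — does not cross 180°.
Leg 3: +13.14° → -77.03°, shortest Δλ = -90.17° (west) — does not cross 180°.
Total crossings: 0.

0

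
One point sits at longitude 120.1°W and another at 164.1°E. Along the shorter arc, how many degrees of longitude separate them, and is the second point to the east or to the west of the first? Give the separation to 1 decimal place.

75.8° west

Raw difference: 164.1 − -120.1 = 284.2°.
Normalise into (−180°, 180°]: 284.2° − 360° = -75.8°.
Negative ⇒ the second point lies to the west; separation 75.8°.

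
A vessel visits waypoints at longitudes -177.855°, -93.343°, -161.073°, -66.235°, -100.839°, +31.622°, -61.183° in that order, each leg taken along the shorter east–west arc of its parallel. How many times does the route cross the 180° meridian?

Leg 1: -177.855° → -93.343°, shortest Δλ = 84.512° (east) — does not cross 180°.
Leg 2: -93.343° → -161.073°, shortest Δλ = -67.73° (west) — does not cross 180°.
Leg 3: -161.073° → -66.235°, shortest Δλ = 94.838° (east) — does not cross 180°.
Leg 4: -66.235° → -100.839°, shortest Δλ = -34.604° (west) — does not cross 180°.
Leg 5: -100.839° → +31.622°, shortest Δλ = 132.461° (east) — does not cross 180°.
Leg 6: +31.622° → -61.183°, shortest Δλ = -92.805° (west) — does not cross 180°.
Total crossings: 0.

0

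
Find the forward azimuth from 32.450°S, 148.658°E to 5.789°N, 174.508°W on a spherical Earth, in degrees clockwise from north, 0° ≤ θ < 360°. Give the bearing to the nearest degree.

Δλ = -174.508 − 148.658 = -323.166°; wrapped into (−180°, 180°]: 36.834°.
θ = atan2( sin Δλ · cos φ₂ , cos φ₁ · sin φ₂ − sin φ₁ · cos φ₂ · cos Δλ )
  = atan2(0.59644, 0.51238) = 49.335° → normalised to [0°, 360°): 49.335°.

49°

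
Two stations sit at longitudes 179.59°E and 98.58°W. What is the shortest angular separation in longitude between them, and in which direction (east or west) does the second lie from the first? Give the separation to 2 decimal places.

81.83° east

Raw difference: -98.58 − 179.59 = -278.17°.
Normalise into (−180°, 180°]: -278.17° + 360° = 81.83°.
Positive ⇒ the second point lies to the east; separation 81.83°.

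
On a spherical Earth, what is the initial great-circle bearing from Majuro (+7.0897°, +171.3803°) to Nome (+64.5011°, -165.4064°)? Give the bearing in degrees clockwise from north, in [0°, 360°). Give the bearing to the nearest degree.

11°

Δλ = -165.4064 − 171.3803 = -336.7867°; wrapped into (−180°, 180°]: 23.2133°.
θ = atan2( sin Δλ · cos φ₂ , cos φ₁ · sin φ₂ − sin φ₁ · cos φ₂ · cos Δλ )
  = atan2(0.16968, 0.84686) = 11.330° → normalised to [0°, 360°): 11.330°.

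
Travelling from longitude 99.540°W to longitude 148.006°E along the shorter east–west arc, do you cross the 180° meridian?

Yes

Naïve |148.006 − -99.540| = 247.546° > 180°, so the shorter arc goes the other way round — across 180°.
Signed shortest Δλ = ((148.006 − -99.540 + 180) mod 360) − 180 = -112.454°.
Going west by 112.454° from -99.540° passes through 180° before reaching +148.006°.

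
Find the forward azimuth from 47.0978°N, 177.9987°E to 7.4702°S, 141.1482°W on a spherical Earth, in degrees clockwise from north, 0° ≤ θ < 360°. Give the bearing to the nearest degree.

135°

Δλ = -141.1482 − 177.9987 = -319.1469°; wrapped into (−180°, 180°]: 40.8531°.
θ = atan2( sin Δλ · cos φ₂ , cos φ₁ · sin φ₂ − sin φ₁ · cos φ₂ · cos Δλ )
  = atan2(0.64857, -0.63787) = 134.523° → normalised to [0°, 360°): 134.523°.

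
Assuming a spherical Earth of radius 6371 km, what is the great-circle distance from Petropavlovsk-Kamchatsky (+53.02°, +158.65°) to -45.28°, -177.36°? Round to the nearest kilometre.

Δλ = -177.36 − 158.65 = -336.01°; wrapped into (−180°, 180°]: 23.99°.
Δφ = -45.28 − 53.02 = -98.30°.
a = sin²(Δφ/2) + cos φ₁ · cos φ₂ · sin²(Δλ/2) = 0.590460.
c = 2·atan2(√a, √(1−a)) = 1.75272 rad → d = 6371·c ≈ 11166.56 km.

11167 km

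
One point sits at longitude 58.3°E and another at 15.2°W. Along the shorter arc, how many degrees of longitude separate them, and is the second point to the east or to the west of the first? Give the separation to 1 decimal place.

73.5° west

Raw difference: -15.2 − 58.3 = -73.5°.
Normalise into (−180°, 180°]: -73.5° stays -73.5°.
Negative ⇒ the second point lies to the west; separation 73.5°.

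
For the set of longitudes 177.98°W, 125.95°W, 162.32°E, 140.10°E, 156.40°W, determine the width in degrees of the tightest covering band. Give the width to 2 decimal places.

Sort the longitudes: -177.98°, -156.40°, -125.95°, +140.10°, +162.32°.
Eastward gaps between consecutive values (wrapping around): 21.58°, 30.45°, 266.05°, 22.22°, 19.70°.
Largest gap = 266.05° ⇒ minimal covering band is its complement: 360° − 266.05° = 93.95°.
Band runs from +140.10° eastward to -125.95°, crossing the antimeridian.

93.95°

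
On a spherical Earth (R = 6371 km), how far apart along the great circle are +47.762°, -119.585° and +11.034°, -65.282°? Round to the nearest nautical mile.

Δλ = -65.282 − -119.585 = 54.303°.
Δφ = 11.034 − 47.762 = -36.728°.
a = sin²(Δφ/2) + cos φ₁ · cos φ₂ · sin²(Δλ/2) = 0.236659.
c = 2·atan2(√a, √(1−a)) = 1.01610 rad → d = 6371·c ≈ 6473.60 km ≈ 3495.46 nmi.

3495 nmi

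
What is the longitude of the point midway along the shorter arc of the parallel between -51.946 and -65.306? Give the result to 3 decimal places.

Signed shortest Δλ from -51.946° to -65.306° is -13.360°.
Midpoint longitude = -51.946° + (-13.360°)/2 = -51.946° − 6.680° = -58.626°.

-58.626°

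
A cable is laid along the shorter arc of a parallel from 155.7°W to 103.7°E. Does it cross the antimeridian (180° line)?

Yes

Naïve |103.7 − -155.7| = 259.4° > 180°, so the shorter arc goes the other way round — across 180°.
Signed shortest Δλ = ((103.7 − -155.7 + 180) mod 360) − 180 = -100.6°.
Going west by 100.6° from -155.7° passes through 180° before reaching +103.7°.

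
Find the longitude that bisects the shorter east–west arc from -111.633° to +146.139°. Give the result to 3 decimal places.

-162.747°

Signed shortest Δλ from -111.633° to +146.139° is -102.228°.
Midpoint longitude = -111.633° + (-102.228°)/2 = -111.633° − 51.114° = -162.747°.
(The naïve average (-111.633 + +146.139)/2 = 17.253° is on the wrong side of the globe.)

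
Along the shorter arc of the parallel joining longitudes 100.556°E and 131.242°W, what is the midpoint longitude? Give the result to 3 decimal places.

Signed shortest Δλ from +100.556° to -131.242° is +128.202°.
Midpoint longitude = +100.556° + (+128.202°)/2 = +100.556° + 64.101° = +164.657°.
(The naïve average (+100.556 + -131.242)/2 = -15.343° is on the wrong side of the globe.)

164.657°E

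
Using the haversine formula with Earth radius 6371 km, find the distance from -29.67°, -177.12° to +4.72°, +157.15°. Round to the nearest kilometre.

Δλ = 157.15 − -177.12 = 334.27°; wrapped into (−180°, 180°]: -25.73°.
Δφ = 4.72 − -29.67 = 34.39°.
a = sin²(Δφ/2) + cos φ₁ · cos φ₂ · sin²(Δλ/2) = 0.130323.
c = 2·atan2(√a, √(1−a)) = 0.73869 rad → d = 6371·c ≈ 4706.17 km.

4706 km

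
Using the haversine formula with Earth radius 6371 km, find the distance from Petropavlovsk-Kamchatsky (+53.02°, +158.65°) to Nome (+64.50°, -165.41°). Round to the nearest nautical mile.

1288 nmi

Δλ = -165.41 − 158.65 = -324.06°; wrapped into (−180°, 180°]: 35.94°.
Δφ = 64.50 − 53.02 = 11.48°.
a = sin²(Δφ/2) + cos φ₁ · cos φ₂ · sin²(Δλ/2) = 0.034652.
c = 2·atan2(√a, √(1−a)) = 0.37449 rad → d = 6371·c ≈ 2385.86 km ≈ 1288.26 nmi.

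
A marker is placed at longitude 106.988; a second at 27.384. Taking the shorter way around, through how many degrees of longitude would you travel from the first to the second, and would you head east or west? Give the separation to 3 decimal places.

Raw difference: 27.384 − 106.988 = -79.604°.
Normalise into (−180°, 180°]: -79.604° stays -79.604°.
Negative ⇒ the second point lies to the west; separation 79.604°.

79.604° west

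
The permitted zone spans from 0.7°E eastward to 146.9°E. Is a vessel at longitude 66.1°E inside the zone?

Band width going east from +0.7° to +146.9°: ((146.9 − 0.7) mod 360) = 146.2°.
Offset of +66.1° east of the west edge: ((66.1 − 0.7) mod 360) = 65.4°.
65.4° ≤ 146.2° ⇒ inside.

Yes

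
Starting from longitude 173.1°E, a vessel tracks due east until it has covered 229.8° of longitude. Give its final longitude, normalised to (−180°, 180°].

42.9°E

Start at +173.1°; shift +229.8° → +402.9°.
+402.9° lies outside (−180°, 180°]; subtract 360° → +42.9°.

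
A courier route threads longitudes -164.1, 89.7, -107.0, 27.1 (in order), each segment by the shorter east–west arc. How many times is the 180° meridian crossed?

Leg 1: -164.1° → +89.7°, shortest Δλ = -106.2° (west) — crosses 180°.
Leg 2: +89.7° → -107.0°, shortest Δλ = 163.3° (east) — crosses 180°.
Leg 3: -107.0° → +27.1°, shortest Δλ = 134.1° (east) — does not cross 180°.
Total crossings: 2.

2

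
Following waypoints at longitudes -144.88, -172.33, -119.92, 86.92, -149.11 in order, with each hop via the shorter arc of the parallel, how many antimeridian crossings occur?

Leg 1: -144.88° → -172.33°, shortest Δλ = -27.45° (west) — does not cross 180°.
Leg 2: -172.33° → -119.92°, shortest Δλ = 52.41° (east) — does not cross 180°.
Leg 3: -119.92° → +86.92°, shortest Δλ = -153.16° (west) — crosses 180°.
Leg 4: +86.92° → -149.11°, shortest Δλ = 123.97° (east) — crosses 180°.
Total crossings: 2.

2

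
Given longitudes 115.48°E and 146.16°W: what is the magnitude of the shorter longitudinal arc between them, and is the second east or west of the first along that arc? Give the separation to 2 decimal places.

Raw difference: -146.16 − 115.48 = -261.64°.
Normalise into (−180°, 180°]: -261.64° + 360° = 98.36°.
Positive ⇒ the second point lies to the east; separation 98.36°.

98.36° east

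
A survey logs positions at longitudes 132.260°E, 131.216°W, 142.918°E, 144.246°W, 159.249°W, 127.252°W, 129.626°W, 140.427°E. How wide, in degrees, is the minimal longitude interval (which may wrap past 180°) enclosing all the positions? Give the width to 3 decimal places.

100.488°

Sort the longitudes: -159.249°, -144.246°, -131.216°, -129.626°, -127.252°, +132.260°, +140.427°, +142.918°.
Eastward gaps between consecutive values (wrapping around): 15.003°, 13.030°, 1.590°, 2.374°, 259.512°, 8.167°, 2.491°, 57.833°.
Largest gap = 259.512° ⇒ minimal covering band is its complement: 360° − 259.512° = 100.488°.
Band runs from +132.260° eastward to -127.252°, crossing the antimeridian.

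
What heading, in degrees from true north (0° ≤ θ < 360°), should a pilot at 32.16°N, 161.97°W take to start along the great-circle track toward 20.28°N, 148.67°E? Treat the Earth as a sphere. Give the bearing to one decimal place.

Δλ = 148.67 − -161.97 = 310.64°; wrapped into (−180°, 180°]: -49.36°.
θ = atan2( sin Δλ · cos φ₂ , cos φ₁ · sin φ₂ − sin φ₁ · cos φ₂ · cos Δλ )
  = atan2(-0.71178, -0.03176) = -92.555° → normalised to [0°, 360°): 267.445°.

267.4°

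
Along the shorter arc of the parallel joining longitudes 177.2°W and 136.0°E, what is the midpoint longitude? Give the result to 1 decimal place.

Signed shortest Δλ from -177.2° to +136.0° is -46.8°.
Midpoint longitude = -177.2° + (-46.8°)/2 = -177.2° − 23.4° = -200.6°.
Normalise into (−180°, 180°]: +159.4°.
(The naïve average (-177.2 + +136.0)/2 = -20.6° is on the wrong side of the globe.)

159.4°E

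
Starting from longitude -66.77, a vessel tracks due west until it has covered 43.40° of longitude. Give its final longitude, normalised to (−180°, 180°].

-110.17°

Start at -66.77°; shift −43.40° → -110.17°.
-110.17° already lies in (−180°, 180°].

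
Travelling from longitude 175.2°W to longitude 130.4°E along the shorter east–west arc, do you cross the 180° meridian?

Yes

Naïve |130.4 − -175.2| = 305.6° > 180°, so the shorter arc goes the other way round — across 180°.
Signed shortest Δλ = ((130.4 − -175.2 + 180) mod 360) − 180 = -54.4°.
Going west by 54.4° from -175.2° passes through 180° before reaching +130.4°.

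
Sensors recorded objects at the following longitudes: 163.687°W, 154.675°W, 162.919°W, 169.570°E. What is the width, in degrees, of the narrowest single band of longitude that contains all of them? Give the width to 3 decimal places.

Sort the longitudes: -163.687°, -162.919°, -154.675°, +169.570°.
Eastward gaps between consecutive values (wrapping around): 0.768°, 8.244°, 324.245°, 26.743°.
Largest gap = 324.245° ⇒ minimal covering band is its complement: 360° − 324.245° = 35.755°.
Band runs from +169.570° eastward to -154.675°, crossing the antimeridian.

35.755°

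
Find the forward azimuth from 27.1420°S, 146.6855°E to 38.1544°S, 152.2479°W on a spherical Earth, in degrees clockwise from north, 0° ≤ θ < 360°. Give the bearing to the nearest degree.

119°

Δλ = -152.2479 − 146.6855 = -298.9334°; wrapped into (−180°, 180°]: 61.0666°.
θ = atan2( sin Δλ · cos φ₂ , cos φ₁ · sin φ₂ − sin φ₁ · cos φ₂ · cos Δλ )
  = atan2(0.68820, -0.37620) = 118.663° → normalised to [0°, 360°): 118.663°.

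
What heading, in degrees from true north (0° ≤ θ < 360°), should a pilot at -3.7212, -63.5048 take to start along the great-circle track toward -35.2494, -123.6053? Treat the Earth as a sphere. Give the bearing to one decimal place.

Δλ = -123.6053 − -63.5048 = -60.1005°.
θ = atan2( sin Δλ · cos φ₂ , cos φ₁ · sin φ₂ − sin φ₁ · cos φ₂ · cos Δλ )
  = atan2(-0.70795, -0.54950) = -127.818° → normalised to [0°, 360°): 232.182°.

232.2°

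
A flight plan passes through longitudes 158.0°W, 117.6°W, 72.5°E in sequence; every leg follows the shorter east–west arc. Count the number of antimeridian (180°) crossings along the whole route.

Leg 1: -158.0° → -117.6°, shortest Δλ = 40.4° (east) — does not cross 180°.
Leg 2: -117.6° → +72.5°, shortest Δλ = -169.9° (west) — crosses 180°.
Total crossings: 1.

1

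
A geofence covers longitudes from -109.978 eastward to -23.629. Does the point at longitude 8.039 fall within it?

No

Band width going east from -109.978° to -23.629°: ((-23.629 − -109.978) mod 360) = 86.349°.
Offset of +8.039° east of the west edge: ((8.039 − -109.978) mod 360) = 118.017°.
118.017° > 86.349° ⇒ outside.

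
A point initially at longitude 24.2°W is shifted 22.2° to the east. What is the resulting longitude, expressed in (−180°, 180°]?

2.0°W

Start at -24.2°; shift +22.2° → -2.0°.
-2.0° already lies in (−180°, 180°].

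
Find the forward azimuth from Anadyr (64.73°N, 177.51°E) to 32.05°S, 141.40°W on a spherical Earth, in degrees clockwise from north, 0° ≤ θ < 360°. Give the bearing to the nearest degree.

Δλ = -141.40 − 177.51 = -318.91°; wrapped into (−180°, 180°]: 41.09°.
θ = atan2( sin Δλ · cos φ₂ , cos φ₁ · sin φ₂ − sin φ₁ · cos φ₂ · cos Δλ )
  = atan2(0.55707, -0.80421) = 145.290° → normalised to [0°, 360°): 145.290°.

145°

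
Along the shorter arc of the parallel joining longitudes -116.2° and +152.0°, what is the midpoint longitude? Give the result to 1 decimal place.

Signed shortest Δλ from -116.2° to +152.0° is -91.8°.
Midpoint longitude = -116.2° + (-91.8°)/2 = -116.2° − 45.9° = -162.1°.
(The naïve average (-116.2 + +152.0)/2 = 17.9° is on the wrong side of the globe.)

-162.1°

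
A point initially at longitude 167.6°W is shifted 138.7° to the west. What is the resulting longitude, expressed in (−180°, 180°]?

Start at -167.6°; shift −138.7° → -306.3°.
-306.3° lies outside (−180°, 180°]; add 360° → +53.7°.

53.7°E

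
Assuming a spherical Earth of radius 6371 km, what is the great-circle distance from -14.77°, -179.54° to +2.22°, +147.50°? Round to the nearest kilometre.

Δλ = 147.50 − -179.54 = 327.04°; wrapped into (−180°, 180°]: -32.96°.
Δφ = 2.22 − -14.77 = 16.99°.
a = sin²(Δφ/2) + cos φ₁ · cos φ₂ · sin²(Δλ/2) = 0.099579.
c = 2·atan2(√a, √(1−a)) = 0.64210 rad → d = 6371·c ≈ 4090.80 km.

4091 km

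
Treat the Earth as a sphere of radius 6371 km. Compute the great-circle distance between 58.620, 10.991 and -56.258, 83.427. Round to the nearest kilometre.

14290 km

Δλ = 83.427 − 10.991 = 72.436°.
Δφ = -56.258 − 58.620 = -114.878°.
a = sin²(Δφ/2) + cos φ₁ · cos φ₂ · sin²(Δλ/2) = 0.811319.
c = 2·atan2(√a, √(1−a)) = 2.24290 rad → d = 6371·c ≈ 14289.55 km.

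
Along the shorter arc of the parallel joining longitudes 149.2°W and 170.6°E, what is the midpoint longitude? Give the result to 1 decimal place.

Signed shortest Δλ from -149.2° to +170.6° is -40.2°.
Midpoint longitude = -149.2° + (-40.2°)/2 = -149.2° − 20.1° = -169.3°.
(The naïve average (-149.2 + +170.6)/2 = 10.7° is on the wrong side of the globe.)

169.3°W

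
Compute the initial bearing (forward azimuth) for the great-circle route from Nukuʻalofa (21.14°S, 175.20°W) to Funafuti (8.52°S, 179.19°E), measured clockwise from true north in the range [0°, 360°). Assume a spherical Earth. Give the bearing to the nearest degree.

Δλ = 179.19 − -175.20 = 354.39°; wrapped into (−180°, 180°]: -5.61°.
θ = atan2( sin Δλ · cos φ₂ , cos φ₁ · sin φ₂ − sin φ₁ · cos φ₂ · cos Δλ )
  = atan2(-0.09668, 0.21678) = -24.036° → normalised to [0°, 360°): 335.964°.

336°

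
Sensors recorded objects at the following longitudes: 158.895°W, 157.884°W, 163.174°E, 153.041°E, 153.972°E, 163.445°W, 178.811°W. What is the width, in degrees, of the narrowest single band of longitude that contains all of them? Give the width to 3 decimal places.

Sort the longitudes: -178.811°, -163.445°, -158.895°, -157.884°, +153.041°, +153.972°, +163.174°.
Eastward gaps between consecutive values (wrapping around): 15.366°, 4.550°, 1.011°, 310.925°, 0.931°, 9.202°, 18.015°.
Largest gap = 310.925° ⇒ minimal covering band is its complement: 360° − 310.925° = 49.075°.
Band runs from +153.041° eastward to -157.884°, crossing the antimeridian.

49.075°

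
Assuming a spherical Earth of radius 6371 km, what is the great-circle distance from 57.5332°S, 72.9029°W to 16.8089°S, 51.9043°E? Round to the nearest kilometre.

Δλ = 51.9043 − -72.9029 = 124.8072°.
Δφ = -16.8089 − -57.5332 = 40.7243°.
a = sin²(Δφ/2) + cos φ₁ · cos φ₂ · sin²(Δλ/2) = 0.524673.
c = 2·atan2(√a, √(1−a)) = 1.62016 rad → d = 6371·c ≈ 10322.06 km.

10322 km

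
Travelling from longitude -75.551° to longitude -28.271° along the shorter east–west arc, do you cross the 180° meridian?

Signed shortest Δλ = ((-28.271 − -75.551 + 180) mod 360) − 180 = 47.28°.
Going east by 47.28° from -75.551° reaches -28.271° without touching 180°.

No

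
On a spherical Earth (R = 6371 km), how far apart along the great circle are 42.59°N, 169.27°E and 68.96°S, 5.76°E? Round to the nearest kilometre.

16931 km

Δλ = 5.76 − 169.27 = -163.51°.
Δφ = -68.96 − 42.59 = -111.55°.
a = sin²(Δφ/2) + cos φ₁ · cos φ₂ · sin²(Δλ/2) = 0.942536.
c = 2·atan2(√a, √(1−a)) = 2.65745 rad → d = 6371·c ≈ 16930.60 km.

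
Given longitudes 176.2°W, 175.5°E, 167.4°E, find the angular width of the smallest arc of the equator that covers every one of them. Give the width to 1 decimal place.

16.4°

Sort the longitudes: -176.2°, +167.4°, +175.5°.
Eastward gaps between consecutive values (wrapping around): 343.6°, 8.1°, 8.3°.
Largest gap = 343.6° ⇒ minimal covering band is its complement: 360° − 343.6° = 16.4°.
Band runs from +167.4° eastward to -176.2°, crossing the antimeridian.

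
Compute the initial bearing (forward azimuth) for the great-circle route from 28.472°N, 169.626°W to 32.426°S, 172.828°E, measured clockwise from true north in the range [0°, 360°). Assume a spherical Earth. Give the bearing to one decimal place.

Δλ = 172.828 − -169.626 = 342.454°; wrapped into (−180°, 180°]: -17.546°.
θ = atan2( sin Δλ · cos φ₂ , cos φ₁ · sin φ₂ − sin φ₁ · cos φ₂ · cos Δλ )
  = atan2(-0.25447, -0.85503) = -163.426° → normalised to [0°, 360°): 196.574°.

196.6°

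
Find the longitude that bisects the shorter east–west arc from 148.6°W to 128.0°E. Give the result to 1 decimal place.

Signed shortest Δλ from -148.6° to +128.0° is -83.4°.
Midpoint longitude = -148.6° + (-83.4°)/2 = -148.6° − 41.7° = -190.3°.
Normalise into (−180°, 180°]: +169.7°.
(The naïve average (-148.6 + +128.0)/2 = -10.3° is on the wrong side of the globe.)

169.7°E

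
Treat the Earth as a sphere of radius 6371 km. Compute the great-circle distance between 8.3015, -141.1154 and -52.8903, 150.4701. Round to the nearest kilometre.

Δλ = 150.4701 − -141.1154 = 291.5855°; wrapped into (−180°, 180°]: -68.4145°.
Δφ = -52.8903 − 8.3015 = -61.1918°.
a = sin²(Δφ/2) + cos φ₁ · cos φ₂ · sin²(Δλ/2) = 0.447752.
c = 2·atan2(√a, √(1−a)) = 1.46611 rad → d = 6371·c ≈ 9340.58 km.

9341 km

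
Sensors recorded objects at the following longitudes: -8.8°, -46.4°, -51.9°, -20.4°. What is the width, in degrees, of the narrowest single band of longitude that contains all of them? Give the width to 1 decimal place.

43.1°

Sort the longitudes: -51.9°, -46.4°, -20.4°, -8.8°.
Eastward gaps between consecutive values (wrapping around): 5.5°, 26.0°, 11.6°, 316.9°.
Largest gap = 316.9° ⇒ minimal covering band is its complement: 360° − 316.9° = 43.1°.
Band runs from -51.9° eastward to -8.8°.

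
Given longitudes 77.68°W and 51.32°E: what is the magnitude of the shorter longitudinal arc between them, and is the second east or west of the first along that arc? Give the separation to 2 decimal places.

129.00° east

Raw difference: 51.32 − -77.68 = 129.0°.
Normalise into (−180°, 180°]: 129.0° stays 129.0°.
Positive ⇒ the second point lies to the east; separation 129.00°.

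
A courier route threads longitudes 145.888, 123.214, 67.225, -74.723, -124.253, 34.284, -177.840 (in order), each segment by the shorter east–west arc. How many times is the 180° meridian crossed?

Leg 1: +145.888° → +123.214°, shortest Δλ = -22.674° (west) — does not cross 180°.
Leg 2: +123.214° → +67.225°, shortest Δλ = -55.989° (west) — does not cross 180°.
Leg 3: +67.225° → -74.723°, shortest Δλ = -141.948° (west) — does not cross 180°.
Leg 4: -74.723° → -124.253°, shortest Δλ = -49.53° (west) — does not cross 180°.
Leg 5: -124.253° → +34.284°, shortest Δλ = 158.537° (east) — does not cross 180°.
Leg 6: +34.284° → -177.840°, shortest Δλ = 147.876° (east) — crosses 180°.
Total crossings: 1.

1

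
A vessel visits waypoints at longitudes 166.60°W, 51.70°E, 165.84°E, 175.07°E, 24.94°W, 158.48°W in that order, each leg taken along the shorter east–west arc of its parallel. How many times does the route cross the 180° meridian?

Leg 1: -166.60° → +51.70°, shortest Δλ = -141.7° (west) — crosses 180°.
Leg 2: +51.70° → +165.84°, shortest Δλ = 114.14° (east) — does not cross 180°.
Leg 3: +165.84° → +175.07°, shortest Δλ = 9.23° (east) — does not cross 180°.
Leg 4: +175.07° → -24.94°, shortest Δλ = 159.99° (east) — crosses 180°.
Leg 5: -24.94° → -158.48°, shortest Δλ = -133.54° (west) — does not cross 180°.
Total crossings: 2.

2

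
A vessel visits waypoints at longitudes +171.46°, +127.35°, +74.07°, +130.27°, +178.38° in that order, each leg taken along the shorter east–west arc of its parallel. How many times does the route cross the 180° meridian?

0

Leg 1: +171.46° → +127.35°, shortest Δλ = -44.11° (west) — does not cross 180°.
Leg 2: +127.35° → +74.07°, shortest Δλ = -53.28° (west) — does not cross 180°.
Leg 3: +74.07° → +130.27°, shortest Δλ = 56.2° (east) — does not cross 180°.
Leg 4: +130.27° → +178.38°, shortest Δλ = 48.11° (east) — does not cross 180°.
Total crossings: 0.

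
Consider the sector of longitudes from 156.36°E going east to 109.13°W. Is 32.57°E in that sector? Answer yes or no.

No

Band width going east from +156.36° to -109.13°: ((-109.13 − 156.36) mod 360) = 94.51°.
Offset of +32.57° east of the west edge: ((32.57 − 156.36) mod 360) = 236.21°.
236.21° > 94.51° ⇒ outside.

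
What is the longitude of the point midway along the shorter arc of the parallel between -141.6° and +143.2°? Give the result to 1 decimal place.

-179.2°

Signed shortest Δλ from -141.6° to +143.2° is -75.2°.
Midpoint longitude = -141.6° + (-75.2°)/2 = -141.6° − 37.6° = -179.2°.
(The naïve average (-141.6 + +143.2)/2 = 0.8° is on the wrong side of the globe.)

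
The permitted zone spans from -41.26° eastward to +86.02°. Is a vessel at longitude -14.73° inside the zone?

Band width going east from -41.26° to +86.02°: ((86.02 − -41.26) mod 360) = 127.28°.
Offset of -14.73° east of the west edge: ((-14.73 − -41.26) mod 360) = 26.53°.
26.53° ≤ 127.28° ⇒ inside.

Yes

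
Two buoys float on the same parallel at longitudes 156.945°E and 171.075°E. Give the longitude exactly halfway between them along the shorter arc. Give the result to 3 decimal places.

164.010°E

Signed shortest Δλ from +156.945° to +171.075° is +14.130°.
Midpoint longitude = +156.945° + (+14.130°)/2 = +156.945° + 7.065° = +164.010°.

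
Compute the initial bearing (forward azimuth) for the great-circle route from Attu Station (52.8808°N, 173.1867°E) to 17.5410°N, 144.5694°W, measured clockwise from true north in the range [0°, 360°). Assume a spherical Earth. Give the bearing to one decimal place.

120.7°

Δλ = -144.5694 − 173.1867 = -317.7561°; wrapped into (−180°, 180°]: 42.2439°.
θ = atan2( sin Δλ · cos φ₂ , cos φ₁ · sin φ₂ − sin φ₁ · cos φ₂ · cos Δλ )
  = atan2(0.64103, -0.38097) = 120.723° → normalised to [0°, 360°): 120.723°.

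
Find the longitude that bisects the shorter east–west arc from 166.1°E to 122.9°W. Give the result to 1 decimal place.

Signed shortest Δλ from +166.1° to -122.9° is +71.0°.
Midpoint longitude = +166.1° + (+71.0°)/2 = +166.1° + 35.5° = +201.6°.
Normalise into (−180°, 180°]: -158.4°.
(The naïve average (+166.1 + -122.9)/2 = 21.6° is on the wrong side of the globe.)

158.4°W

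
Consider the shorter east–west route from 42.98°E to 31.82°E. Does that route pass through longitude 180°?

No

Signed shortest Δλ = ((31.82 − 42.98 + 180) mod 360) − 180 = -11.16°.
Going west by 11.16° from +42.98° reaches +31.82° without touching 180°.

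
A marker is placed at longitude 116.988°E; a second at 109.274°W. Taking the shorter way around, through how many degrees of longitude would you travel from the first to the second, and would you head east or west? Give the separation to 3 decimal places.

Raw difference: -109.274 − 116.988 = -226.262°.
Normalise into (−180°, 180°]: -226.262° + 360° = 133.738°.
Positive ⇒ the second point lies to the east; separation 133.738°.

133.738° east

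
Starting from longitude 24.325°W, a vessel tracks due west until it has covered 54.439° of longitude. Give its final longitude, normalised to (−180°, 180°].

Start at -24.325°; shift −54.439° → -78.764°.
-78.764° already lies in (−180°, 180°].

78.764°W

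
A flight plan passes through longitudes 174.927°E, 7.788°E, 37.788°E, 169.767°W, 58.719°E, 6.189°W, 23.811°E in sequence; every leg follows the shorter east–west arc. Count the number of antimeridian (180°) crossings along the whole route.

2

Leg 1: +174.927° → +7.788°, shortest Δλ = -167.139° (west) — does not cross 180°.
Leg 2: +7.788° → +37.788°, shortest Δλ = 30.0° (east) — does not cross 180°.
Leg 3: +37.788° → -169.767°, shortest Δλ = 152.445° (east) — crosses 180°.
Leg 4: -169.767° → +58.719°, shortest Δλ = -131.514° (west) — crosses 180°.
Leg 5: +58.719° → -6.189°, shortest Δλ = -64.908° (west) — does not cross 180°.
Leg 6: -6.189° → +23.811°, shortest Δλ = 30.0° (east) — does not cross 180°.
Total crossings: 2.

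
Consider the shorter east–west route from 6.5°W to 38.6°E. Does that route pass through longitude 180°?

No

Signed shortest Δλ = ((38.6 − -6.5 + 180) mod 360) − 180 = 45.1°.
Going east by 45.1° from -6.5° reaches +38.6° without touching 180°.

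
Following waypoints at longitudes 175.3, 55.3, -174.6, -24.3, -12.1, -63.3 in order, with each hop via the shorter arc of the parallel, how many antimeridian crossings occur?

1

Leg 1: +175.3° → +55.3°, shortest Δλ = -120.0° (west) — does not cross 180°.
Leg 2: +55.3° → -174.6°, shortest Δλ = 130.1° (east) — crosses 180°.
Leg 3: -174.6° → -24.3°, shortest Δλ = 150.3° (east) — does not cross 180°.
Leg 4: -24.3° → -12.1°, shortest Δλ = 12.2° (east) — does not cross 180°.
Leg 5: -12.1° → -63.3°, shortest Δλ = -51.2° (west) — does not cross 180°.
Total crossings: 1.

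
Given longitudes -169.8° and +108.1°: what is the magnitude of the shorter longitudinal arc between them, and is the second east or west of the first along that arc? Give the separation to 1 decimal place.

82.1° west

Raw difference: 108.1 − -169.8 = 277.9°.
Normalise into (−180°, 180°]: 277.9° − 360° = -82.1°.
Negative ⇒ the second point lies to the west; separation 82.1°.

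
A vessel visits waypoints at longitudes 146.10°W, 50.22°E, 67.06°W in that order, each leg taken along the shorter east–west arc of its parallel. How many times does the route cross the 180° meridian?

Leg 1: -146.10° → +50.22°, shortest Δλ = -163.68° (west) — crosses 180°.
Leg 2: +50.22° → -67.06°, shortest Δλ = -117.28° (west) — does not cross 180°.
Total crossings: 1.

1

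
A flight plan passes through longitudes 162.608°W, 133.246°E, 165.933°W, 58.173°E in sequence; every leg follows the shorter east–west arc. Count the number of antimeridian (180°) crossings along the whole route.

3

Leg 1: -162.608° → +133.246°, shortest Δλ = -64.146° (west) — crosses 180°.
Leg 2: +133.246° → -165.933°, shortest Δλ = 60.821° (east) — crosses 180°.
Leg 3: -165.933° → +58.173°, shortest Δλ = -135.894° (west) — crosses 180°.
Total crossings: 3.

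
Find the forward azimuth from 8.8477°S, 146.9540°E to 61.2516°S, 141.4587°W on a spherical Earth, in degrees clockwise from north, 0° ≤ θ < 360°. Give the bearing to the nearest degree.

Δλ = -141.4587 − 146.9540 = -288.4127°; wrapped into (−180°, 180°]: 71.5873°.
θ = atan2( sin Δλ · cos φ₂ , cos φ₁ · sin φ₂ − sin φ₁ · cos φ₂ · cos Δλ )
  = atan2(0.45634, -0.84294) = 151.570° → normalised to [0°, 360°): 151.570°.

152°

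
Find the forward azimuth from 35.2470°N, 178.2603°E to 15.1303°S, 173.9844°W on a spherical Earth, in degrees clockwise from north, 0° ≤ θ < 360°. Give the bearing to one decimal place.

170.3°

Δλ = -173.9844 − 178.2603 = -352.2447°; wrapped into (−180°, 180°]: 7.7553°.
θ = atan2( sin Δλ · cos φ₂ , cos φ₁ · sin φ₂ − sin φ₁ · cos φ₂ · cos Δλ )
  = atan2(0.13026, -0.76517) = 170.338° → normalised to [0°, 360°): 170.338°.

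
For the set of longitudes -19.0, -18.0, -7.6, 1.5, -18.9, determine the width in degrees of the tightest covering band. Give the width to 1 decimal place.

20.5°

Sort the longitudes: -19.0°, -18.9°, -18.0°, -7.6°, +1.5°.
Eastward gaps between consecutive values (wrapping around): 0.1°, 0.9°, 10.4°, 9.1°, 339.5°.
Largest gap = 339.5° ⇒ minimal covering band is its complement: 360° − 339.5° = 20.5°.
Band runs from -19.0° eastward to +1.5°.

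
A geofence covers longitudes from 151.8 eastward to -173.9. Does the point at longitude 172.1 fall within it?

Yes

Band width going east from +151.8° to -173.9°: ((-173.9 − 151.8) mod 360) = 34.3°.
Offset of +172.1° east of the west edge: ((172.1 − 151.8) mod 360) = 20.3°.
20.3° ≤ 34.3° ⇒ inside.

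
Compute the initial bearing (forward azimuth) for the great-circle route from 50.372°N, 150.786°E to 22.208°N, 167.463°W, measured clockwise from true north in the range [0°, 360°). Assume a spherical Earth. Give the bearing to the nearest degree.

115°

Δλ = -167.463 − 150.786 = -318.249°; wrapped into (−180°, 180°]: 41.751°.
θ = atan2( sin Δλ · cos φ₂ , cos φ₁ · sin φ₂ − sin φ₁ · cos φ₂ · cos Δλ )
  = atan2(0.61650, -0.29091) = 115.262° → normalised to [0°, 360°): 115.262°.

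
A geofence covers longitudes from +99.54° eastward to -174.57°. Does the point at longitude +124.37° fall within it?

Band width going east from +99.54° to -174.57°: ((-174.57 − 99.54) mod 360) = 85.89°.
Offset of +124.37° east of the west edge: ((124.37 − 99.54) mod 360) = 24.83°.
24.83° ≤ 85.89° ⇒ inside.

Yes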